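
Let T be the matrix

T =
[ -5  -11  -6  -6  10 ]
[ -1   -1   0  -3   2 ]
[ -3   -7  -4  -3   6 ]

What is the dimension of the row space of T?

Row reduce to echelon form.
R2 ← R2 − (1/5)·R1: [0, 6/5, 6/5, -9/5, 0]
R3 ← R3 − (3/5)·R1: [0, -2/5, -2/5, 3/5, 0]
R3 ← R3 + (1/3)·R2: [0, 0, 0, 0, 0]
Echelon form has 2 nonzero rows, so rank(T) = 2.
The row space has dimension equal to the rank: 2.

2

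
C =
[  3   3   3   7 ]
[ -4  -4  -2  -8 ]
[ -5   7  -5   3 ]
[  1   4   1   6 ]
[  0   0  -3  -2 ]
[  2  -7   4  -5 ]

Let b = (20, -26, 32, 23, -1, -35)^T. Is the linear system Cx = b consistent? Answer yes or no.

Row reduce the augmented matrix [C | b].
R2 ← R2 + (4/3)·R1: [0, 0, 2, 4/3, 2/3]
R3 ← R3 + (5/3)·R1: [0, 12, 0, 44/3, 196/3]
R4 ← R4 − (1/3)·R1: [0, 3, 0, 11/3, 49/3]
R6 ← R6 − (2/3)·R1: [0, -9, 2, -29/3, -145/3]
Swap R2 ↔ R3
R4 ← R4 − (1/4)·R2: [0, 0, 0, 0, 0]
R6 ← R6 + (3/4)·R2: [0, 0, 2, 4/3, 2/3]
R5 ← R5 + (3/2)·R3: [0, 0, 0, 0, 0]
R6 ← R6 − R3: [0, 0, 0, 0, 0]
The echelon form has 3 nonzero rows, and every pivot lies in the first 4 columns, so rank(C) = rank([C|b]) = 3.
The system is consistent.

yes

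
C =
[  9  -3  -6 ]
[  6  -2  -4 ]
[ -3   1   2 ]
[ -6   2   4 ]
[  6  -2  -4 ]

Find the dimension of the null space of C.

Row reduce to echelon form.
R2 ← R2 − (2/3)·R1: [0, 0, 0]
R3 ← R3 + (1/3)·R1: [0, 0, 0]
R4 ← R4 + (2/3)·R1: [0, 0, 0]
R5 ← R5 − (2/3)·R1: [0, 0, 0]
1 nonzero row, so rank(C) = 1.
C has 3 columns; by rank–nullity, nullity = 3 − 1 = 2.

2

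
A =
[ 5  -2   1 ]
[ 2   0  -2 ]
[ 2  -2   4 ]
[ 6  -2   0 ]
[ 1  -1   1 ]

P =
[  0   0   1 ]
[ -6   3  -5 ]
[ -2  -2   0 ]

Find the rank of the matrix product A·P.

First compute AP:
[[ 10,  -8,  15],
 [  4,   4,   2],
 [  4, -14,  12],
 [ 12,  -6,  16],
 [  4,  -5,   6]]
Now row reduce the product.
R2 ← R2 − (2/5)·R1: [0, 36/5, -4]
R3 ← R3 − (2/5)·R1: [0, -54/5, 6]
R4 ← R4 − (6/5)·R1: [0, 18/5, -2]
R5 ← R5 − (2/5)·R1: [0, -9/5, 0]
R3 ← R3 + (3/2)·R2: [0, 0, 0]
R4 ← R4 − (1/2)·R2: [0, 0, 0]
R5 ← R5 + (1/4)·R2: [0, 0, -1]
Swap R3 ↔ R5
3 nonzero rows, so rank(AP) = 3.

3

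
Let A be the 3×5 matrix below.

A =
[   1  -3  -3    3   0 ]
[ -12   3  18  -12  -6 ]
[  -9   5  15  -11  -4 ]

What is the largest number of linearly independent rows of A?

Row reduce to echelon form.
R2 ← R2 + (12)·R1: [0, -33, -18, 24, -6]
R3 ← R3 + (9)·R1: [0, -22, -12, 16, -4]
R3 ← R3 − (2/3)·R2: [0, 0, 0, 0, 0]
Echelon form has 2 nonzero rows, so rank(A) = 2.
The rank gives the maximum number of linearly independent rows: 2.

2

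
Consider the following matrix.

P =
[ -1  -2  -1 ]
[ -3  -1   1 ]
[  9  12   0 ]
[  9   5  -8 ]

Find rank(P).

Row reduce to echelon form.
R2 ← R2 − (3)·R1: [0, 5, 4]
R3 ← R3 + (9)·R1: [0, -6, -9]
R4 ← R4 + (9)·R1: [0, -13, -17]
R3 ← R3 + (6/5)·R2: [0, 0, -21/5]
R4 ← R4 + (13/5)·R2: [0, 0, -33/5]
R4 ← R4 − (11/7)·R3: [0, 0, 0]
Echelon form has 3 nonzero rows, so rank(P) = 3.

3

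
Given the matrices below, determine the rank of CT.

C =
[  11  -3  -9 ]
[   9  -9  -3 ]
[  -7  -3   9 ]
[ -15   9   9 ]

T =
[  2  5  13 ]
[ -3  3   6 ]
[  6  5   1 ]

2

First compute CT:
[[-23,   1, 116],
 [ 27,   3,  60],
 [ 49,   1, -100],
 [ -3,  -3, -132]]
Now row reduce the product.
R2 ← R2 + (27/23)·R1: [0, 96/23, 4512/23]
R3 ← R3 + (49/23)·R1: [0, 72/23, 3384/23]
R4 ← R4 − (3/23)·R1: [0, -72/23, -3384/23]
R3 ← R3 − (3/4)·R2: [0, 0, 0]
R4 ← R4 + (3/4)·R2: [0, 0, 0]
2 nonzero rows, so rank(CT) = 2.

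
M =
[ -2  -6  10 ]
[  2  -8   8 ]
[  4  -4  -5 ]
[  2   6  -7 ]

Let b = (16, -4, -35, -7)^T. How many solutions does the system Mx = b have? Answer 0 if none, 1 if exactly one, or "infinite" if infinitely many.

1

Row reduce the augmented matrix [M | b].
R2 ← R2 + R1: [0, -14, 18, 12]
R3 ← R3 + (2)·R1: [0, -16, 15, -3]
R4 ← R4 + R1: [0, 0, 3, 9]
R3 ← R3 − (8/7)·R2: [0, 0, -39/7, -117/7]
R4 ← R4 + (7/13)·R3: [0, 0, 0, 0]
The echelon form has 3 nonzero rows, and every pivot lies in the first 3 columns, so rank(M) = rank([M|b]) = 3.
The system is consistent.
rank = 3 = number of unknowns, so the solution is unique.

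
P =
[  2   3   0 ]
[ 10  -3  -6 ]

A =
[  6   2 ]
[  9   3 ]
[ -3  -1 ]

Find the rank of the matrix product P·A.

First compute PA:
[[ 39,  13],
 [ 51,  17]]
Now row reduce the product.
R2 ← R2 − (17/13)·R1: [0, 0]
1 nonzero row, so rank(PA) = 1.

1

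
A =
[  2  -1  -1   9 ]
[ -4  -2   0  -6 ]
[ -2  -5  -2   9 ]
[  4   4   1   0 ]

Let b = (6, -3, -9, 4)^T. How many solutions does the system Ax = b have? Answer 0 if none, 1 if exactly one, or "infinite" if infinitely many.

0

Row reduce the augmented matrix [A | b].
R2 ← R2 + (2)·R1: [0, -4, -2, 12, 9]
R3 ← R3 + R1: [0, -6, -3, 18, -3]
R4 ← R4 − (2)·R1: [0, 6, 3, -18, -8]
R3 ← R3 − (3/2)·R2: [0, 0, 0, 0, -33/2]
R4 ← R4 + (3/2)·R2: [0, 0, 0, 0, 11/2]
R4 ← R4 + (1/3)·R3: [0, 0, 0, 0, 0]
The echelon form has 3 nonzero rows; the last pivot sits in the augmented column, so rank(A) = 2 but rank([A|b]) = 3.
Since the ranks differ, the system is inconsistent.
It has no solutions.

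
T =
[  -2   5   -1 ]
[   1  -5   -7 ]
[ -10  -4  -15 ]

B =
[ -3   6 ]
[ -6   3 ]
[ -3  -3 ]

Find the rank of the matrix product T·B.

First compute TB:
[[-21,   6],
 [ 48,  12],
 [ 99, -27]]
Now row reduce the product.
R2 ← R2 + (16/7)·R1: [0, 180/7]
R3 ← R3 + (33/7)·R1: [0, 9/7]
R3 ← R3 − (1/20)·R2: [0, 0]
2 nonzero rows, so rank(TB) = 2.

2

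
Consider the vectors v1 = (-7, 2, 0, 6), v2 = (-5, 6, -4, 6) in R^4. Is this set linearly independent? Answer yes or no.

Form the matrix with these vectors as rows and row reduce.
R2 ← R2 − (5/7)·R1: [0, 32/7, -4, 12/7]
2 nonzero rows, so the 2 vectors span a space of dimension 2.
Since 2 = 2, the vectors are linearly independent.

yes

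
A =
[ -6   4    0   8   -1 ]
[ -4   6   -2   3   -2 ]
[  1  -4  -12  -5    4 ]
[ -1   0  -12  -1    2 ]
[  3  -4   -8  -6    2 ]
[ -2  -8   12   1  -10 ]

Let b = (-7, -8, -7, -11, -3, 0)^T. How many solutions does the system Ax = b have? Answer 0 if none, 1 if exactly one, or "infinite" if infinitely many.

Row reduce the augmented matrix [A | b].
R2 ← R2 − (2/3)·R1: [0, 10/3, -2, -7/3, -4/3, -10/3]
R3 ← R3 + (1/6)·R1: [0, -10/3, -12, -11/3, 23/6, -49/6]
R4 ← R4 − (1/6)·R1: [0, -2/3, -12, -7/3, 13/6, -59/6]
R5 ← R5 + (1/2)·R1: [0, -2, -8, -2, 3/2, -13/2]
R6 ← R6 − (1/3)·R1: [0, -28/3, 12, -5/3, -29/3, 7/3]
R3 ← R3 + R2: [0, 0, -14, -6, 5/2, -23/2]
R4 ← R4 + (1/5)·R2: [0, 0, -62/5, -14/5, 19/10, -21/2]
R5 ← R5 + (3/5)·R2: [0, 0, -46/5, -17/5, 7/10, -17/2]
R6 ← R6 + (14/5)·R2: [0, 0, 32/5, -41/5, -67/5, -7]
R4 ← R4 − (31/35)·R3: [0, 0, 0, 88/35, -11/35, -11/35]
R5 ← R5 − (23/35)·R3: [0, 0, 0, 19/35, -33/35, -33/35]
R6 ← R6 + (16/35)·R3: [0, 0, 0, -383/35, -429/35, -429/35]
R5 ← R5 − (19/88)·R4: [0, 0, 0, 0, -7/8, -7/8]
R6 ← R6 + (383/88)·R4: [0, 0, 0, 0, -109/8, -109/8]
R6 ← R6 − (109/7)·R5: [0, 0, 0, 0, 0, 0]
The echelon form has 5 nonzero rows, and every pivot lies in the first 5 columns, so rank(A) = rank([A|b]) = 5.
The system is consistent.
rank = 5 = number of unknowns, so the solution is unique.

1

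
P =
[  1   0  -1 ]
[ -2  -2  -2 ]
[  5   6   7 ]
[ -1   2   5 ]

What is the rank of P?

Row reduce to echelon form.
R2 ← R2 + (2)·R1: [0, -2, -4]
R3 ← R3 − (5)·R1: [0, 6, 12]
R4 ← R4 + R1: [0, 2, 4]
R3 ← R3 + (3)·R2: [0, 0, 0]
R4 ← R4 + R2: [0, 0, 0]
Echelon form has 2 nonzero rows, so rank(P) = 2.

2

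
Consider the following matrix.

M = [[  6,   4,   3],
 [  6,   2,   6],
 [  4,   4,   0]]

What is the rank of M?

2

Row reduce to echelon form.
R2 ← R2 − R1: [0, -2, 3]
R3 ← R3 − (2/3)·R1: [0, 4/3, -2]
R3 ← R3 + (2/3)·R2: [0, 0, 0]
Echelon form has 2 nonzero rows, so rank(M) = 2.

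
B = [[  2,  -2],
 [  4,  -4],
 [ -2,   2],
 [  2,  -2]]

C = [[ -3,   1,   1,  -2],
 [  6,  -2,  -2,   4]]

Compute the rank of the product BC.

1

First compute BC:
[[-18,   6,   6, -12],
 [-36,  12,  12, -24],
 [ 18,  -6,  -6,  12],
 [-18,   6,   6, -12]]
Now row reduce the product.
R2 ← R2 − (2)·R1: [0, 0, 0, 0]
R3 ← R3 + R1: [0, 0, 0, 0]
R4 ← R4 − R1: [0, 0, 0, 0]
1 nonzero row, so rank(BC) = 1.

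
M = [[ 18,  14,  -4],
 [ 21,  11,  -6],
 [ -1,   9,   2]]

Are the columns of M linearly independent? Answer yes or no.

yes

Row reduce M to echelon form.
R2 ← R2 − (7/6)·R1: [0, -16/3, -4/3]
R3 ← R3 + (1/18)·R1: [0, 88/9, 16/9]
R3 ← R3 + (11/6)·R2: [0, 0, -2/3]
3 pivots among 3 columns.
Every column is a pivot column, so the columns are linearly independent.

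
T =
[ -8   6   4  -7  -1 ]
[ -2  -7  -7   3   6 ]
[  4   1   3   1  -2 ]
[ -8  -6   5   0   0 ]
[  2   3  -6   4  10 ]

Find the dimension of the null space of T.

0

Row reduce to echelon form.
R2 ← R2 − (1/4)·R1: [0, -17/2, -8, 19/4, 25/4]
R3 ← R3 + (1/2)·R1: [0, 4, 5, -5/2, -5/2]
R4 ← R4 − R1: [0, -12, 1, 7, 1]
R5 ← R5 + (1/4)·R1: [0, 9/2, -5, 9/4, 39/4]
R3 ← R3 + (8/17)·R2: [0, 0, 21/17, -9/34, 15/34]
R4 ← R4 − (24/17)·R2: [0, 0, 209/17, 5/17, -133/17]
R5 ← R5 + (9/17)·R2: [0, 0, -157/17, 81/17, 222/17]
R4 ← R4 − (209/21)·R3: [0, 0, 0, 41/14, -171/14]
R5 ← R5 + (157/21)·R3: [0, 0, 0, 39/14, 229/14]
R5 ← R5 − (39/41)·R4: [0, 0, 0, 0, 1147/41]
5 nonzero rows, so rank(T) = 5.
T has 5 columns; by rank–nullity, nullity = 5 − 5 = 0.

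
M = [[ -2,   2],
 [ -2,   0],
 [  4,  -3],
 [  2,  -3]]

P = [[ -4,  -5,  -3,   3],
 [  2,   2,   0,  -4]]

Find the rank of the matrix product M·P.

First compute MP:
[[ 12,  14,   6, -14],
 [  8,  10,   6,  -6],
 [-22, -26, -12,  24],
 [-14, -16,  -6,  18]]
Now row reduce the product.
R2 ← R2 − (2/3)·R1: [0, 2/3, 2, 10/3]
R3 ← R3 + (11/6)·R1: [0, -1/3, -1, -5/3]
R4 ← R4 + (7/6)·R1: [0, 1/3, 1, 5/3]
R3 ← R3 + (1/2)·R2: [0, 0, 0, 0]
R4 ← R4 − (1/2)·R2: [0, 0, 0, 0]
2 nonzero rows, so rank(MP) = 2.

2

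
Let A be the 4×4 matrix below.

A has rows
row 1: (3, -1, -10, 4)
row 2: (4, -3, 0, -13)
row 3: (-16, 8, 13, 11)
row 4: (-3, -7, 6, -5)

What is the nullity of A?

0

Row reduce to echelon form.
R2 ← R2 − (4/3)·R1: [0, -5/3, 40/3, -55/3]
R3 ← R3 + (16/3)·R1: [0, 8/3, -121/3, 97/3]
R4 ← R4 + R1: [0, -8, -4, -1]
R3 ← R3 + (8/5)·R2: [0, 0, -19, 3]
R4 ← R4 − (24/5)·R2: [0, 0, -68, 87]
R4 ← R4 − (68/19)·R3: [0, 0, 0, 1449/19]
4 nonzero rows, so rank(A) = 4.
A has 4 columns; by rank–nullity, nullity = 4 − 4 = 0.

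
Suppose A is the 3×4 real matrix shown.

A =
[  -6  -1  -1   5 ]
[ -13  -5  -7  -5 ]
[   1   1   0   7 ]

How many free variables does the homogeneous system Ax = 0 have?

1

Row reduce to echelon form.
R2 ← R2 − (13/6)·R1: [0, -17/6, -29/6, -95/6]
R3 ← R3 + (1/6)·R1: [0, 5/6, -1/6, 47/6]
R3 ← R3 + (5/17)·R2: [0, 0, -27/17, 54/17]
3 nonzero rows, so rank(A) = 3.
A has 4 columns; by rank–nullity, nullity = 4 − 3 = 1.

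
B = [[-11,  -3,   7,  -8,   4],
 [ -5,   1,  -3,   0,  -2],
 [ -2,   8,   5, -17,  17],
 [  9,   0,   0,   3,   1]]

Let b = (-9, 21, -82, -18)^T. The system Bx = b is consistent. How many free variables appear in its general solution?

1

Row reduce the augmented matrix [B | b].
R2 ← R2 − (5/11)·R1: [0, 26/11, -68/11, 40/11, -42/11, 276/11]
R3 ← R3 − (2/11)·R1: [0, 94/11, 41/11, -171/11, 179/11, -884/11]
R4 ← R4 + (9/11)·R1: [0, -27/11, 63/11, -39/11, 47/11, -279/11]
R3 ← R3 − (47/13)·R2: [0, 0, 339/13, -373/13, 391/13, -2224/13]
R4 ← R4 + (27/26)·R2: [0, 0, -9/13, 3/13, 4/13, 9/13]
R4 ← R4 + (3/113)·R3: [0, 0, 0, -60/113, 125/113, -435/113]
The echelon form has 4 nonzero rows, and every pivot lies in the first 5 columns, so rank(B) = rank([B|b]) = 4.
The system is consistent.
Free variables = (unknowns) − (rank) = 5 − 4 = 1.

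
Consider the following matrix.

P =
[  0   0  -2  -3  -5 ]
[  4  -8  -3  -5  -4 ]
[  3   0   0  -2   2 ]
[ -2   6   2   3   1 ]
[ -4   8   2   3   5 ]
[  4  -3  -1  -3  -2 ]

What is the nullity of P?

Row reduce to echelon form.
Swap R1 ↔ R2
R3 ← R3 − (3/4)·R1: [0, 6, 9/4, 7/4, 5]
R4 ← R4 + (1/2)·R1: [0, 2, 1/2, 1/2, -1]
R5 ← R5 + R1: [0, 0, -1, -2, 1]
R6 ← R6 − R1: [0, 5, 2, 2, 2]
Swap R2 ↔ R3
R4 ← R4 − (1/3)·R2: [0, 0, -1/4, -1/12, -8/3]
R6 ← R6 − (5/6)·R2: [0, 0, 1/8, 13/24, -13/6]
R4 ← R4 − (1/8)·R3: [0, 0, 0, 7/24, -49/24]
R5 ← R5 − (1/2)·R3: [0, 0, 0, -1/2, 7/2]
R6 ← R6 + (1/16)·R3: [0, 0, 0, 17/48, -119/48]
R5 ← R5 + (12/7)·R4: [0, 0, 0, 0, 0]
R6 ← R6 − (17/14)·R4: [0, 0, 0, 0, 0]
4 nonzero rows, so rank(P) = 4.
P has 5 columns; by rank–nullity, nullity = 5 − 4 = 1.

1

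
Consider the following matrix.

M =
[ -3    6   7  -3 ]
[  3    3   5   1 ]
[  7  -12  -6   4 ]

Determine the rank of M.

Row reduce to echelon form.
R2 ← R2 + R1: [0, 9, 12, -2]
R3 ← R3 + (7/3)·R1: [0, 2, 31/3, -3]
R3 ← R3 − (2/9)·R2: [0, 0, 23/3, -23/9]
Echelon form has 3 nonzero rows, so rank(M) = 3.

3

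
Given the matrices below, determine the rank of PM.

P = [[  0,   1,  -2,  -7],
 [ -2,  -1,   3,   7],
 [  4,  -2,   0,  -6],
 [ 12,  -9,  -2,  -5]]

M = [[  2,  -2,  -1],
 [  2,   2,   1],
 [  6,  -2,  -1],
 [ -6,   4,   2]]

2

First compute PM:
[[ 32, -22, -11],
 [-30,  24,  12],
 [ 40, -36, -18],
 [ 24, -58, -29]]
Now row reduce the product.
R2 ← R2 + (15/16)·R1: [0, 27/8, 27/16]
R3 ← R3 − (5/4)·R1: [0, -17/2, -17/4]
R4 ← R4 − (3/4)·R1: [0, -83/2, -83/4]
R3 ← R3 + (68/27)·R2: [0, 0, 0]
R4 ← R4 + (332/27)·R2: [0, 0, 0]
2 nonzero rows, so rank(PM) = 2.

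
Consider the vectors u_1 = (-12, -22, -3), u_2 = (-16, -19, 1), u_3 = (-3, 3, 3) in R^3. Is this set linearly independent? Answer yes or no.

yes

Form the matrix with these vectors as rows and row reduce.
R2 ← R2 − (4/3)·R1: [0, 31/3, 5]
R3 ← R3 − (1/4)·R1: [0, 17/2, 15/4]
R3 ← R3 − (51/62)·R2: [0, 0, -45/124]
3 nonzero rows, so the 3 vectors span a space of dimension 3.
Since 3 = 3, the vectors are linearly independent.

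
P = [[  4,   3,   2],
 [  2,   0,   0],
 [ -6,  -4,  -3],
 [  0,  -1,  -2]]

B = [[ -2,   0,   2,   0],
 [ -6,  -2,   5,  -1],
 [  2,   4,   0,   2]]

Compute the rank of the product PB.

First compute PB:
[[-22,   2,  23,   1],
 [ -4,   0,   4,   0],
 [ 30,  -4, -32,  -2],
 [  2,  -6,  -5,  -3]]
Now row reduce the product.
R2 ← R2 − (2/11)·R1: [0, -4/11, -2/11, -2/11]
R3 ← R3 + (15/11)·R1: [0, -14/11, -7/11, -7/11]
R4 ← R4 + (1/11)·R1: [0, -64/11, -32/11, -32/11]
R3 ← R3 − (7/2)·R2: [0, 0, 0, 0]
R4 ← R4 − (16)·R2: [0, 0, 0, 0]
2 nonzero rows, so rank(PB) = 2.

2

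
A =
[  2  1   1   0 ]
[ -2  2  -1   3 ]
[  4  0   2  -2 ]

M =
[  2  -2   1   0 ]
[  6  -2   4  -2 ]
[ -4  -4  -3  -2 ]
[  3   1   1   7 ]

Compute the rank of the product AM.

First compute AM:
[[  6, -10,   3,  -4],
 [ 21,   7,  12,  19],
 [ -6, -18,  -4, -18]]
Now row reduce the product.
R2 ← R2 − (7/2)·R1: [0, 42, 3/2, 33]
R3 ← R3 + R1: [0, -28, -1, -22]
R3 ← R3 + (2/3)·R2: [0, 0, 0, 0]
2 nonzero rows, so rank(AM) = 2.

2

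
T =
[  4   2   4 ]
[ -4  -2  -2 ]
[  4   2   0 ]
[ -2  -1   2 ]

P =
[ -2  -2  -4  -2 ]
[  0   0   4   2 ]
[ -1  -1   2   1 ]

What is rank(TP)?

First compute TP:
[[-12, -12,   0,   0],
 [ 10,  10,   4,   2],
 [ -8,  -8,  -8,  -4],
 [  2,   2,   8,   4]]
Now row reduce the product.
R2 ← R2 + (5/6)·R1: [0, 0, 4, 2]
R3 ← R3 − (2/3)·R1: [0, 0, -8, -4]
R4 ← R4 + (1/6)·R1: [0, 0, 8, 4]
R3 ← R3 + (2)·R2: [0, 0, 0, 0]
R4 ← R4 − (2)·R2: [0, 0, 0, 0]
2 nonzero rows, so rank(TP) = 2.

2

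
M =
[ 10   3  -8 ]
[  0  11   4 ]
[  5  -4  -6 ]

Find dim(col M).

Row reduce to echelon form.
R3 ← R3 − (1/2)·R1: [0, -11/2, -2]
R3 ← R3 + (1/2)·R2: [0, 0, 0]
Echelon form has 2 nonzero rows, so rank(M) = 2.
The column space has dimension equal to the rank: 2.

2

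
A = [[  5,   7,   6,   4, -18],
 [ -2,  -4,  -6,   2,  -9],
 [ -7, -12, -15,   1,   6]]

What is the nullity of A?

2

Row reduce to echelon form.
R2 ← R2 + (2/5)·R1: [0, -6/5, -18/5, 18/5, -81/5]
R3 ← R3 + (7/5)·R1: [0, -11/5, -33/5, 33/5, -96/5]
R3 ← R3 − (11/6)·R2: [0, 0, 0, 0, 21/2]
3 nonzero rows, so rank(A) = 3.
A has 5 columns; by rank–nullity, nullity = 5 − 3 = 2.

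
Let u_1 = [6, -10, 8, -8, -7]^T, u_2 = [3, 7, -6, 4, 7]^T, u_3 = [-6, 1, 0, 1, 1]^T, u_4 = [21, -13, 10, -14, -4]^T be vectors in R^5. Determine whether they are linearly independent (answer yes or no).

no

Form the matrix with these vectors as rows and row reduce.
R2 ← R2 − (1/2)·R1: [0, 12, -10, 8, 21/2]
R3 ← R3 + R1: [0, -9, 8, -7, -6]
R4 ← R4 − (7/2)·R1: [0, 22, -18, 14, 41/2]
R3 ← R3 + (3/4)·R2: [0, 0, 1/2, -1, 15/8]
R4 ← R4 − (11/6)·R2: [0, 0, 1/3, -2/3, 5/4]
R4 ← R4 − (2/3)·R3: [0, 0, 0, 0, 0]
3 nonzero rows, so the 4 vectors span a space of dimension 3.
Since 3 < 4, the vectors are linearly dependent.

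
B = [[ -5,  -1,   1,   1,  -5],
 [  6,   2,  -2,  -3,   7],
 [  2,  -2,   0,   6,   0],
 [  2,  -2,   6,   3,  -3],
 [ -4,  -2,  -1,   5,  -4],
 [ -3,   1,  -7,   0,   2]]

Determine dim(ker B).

2

Row reduce to echelon form.
R2 ← R2 + (6/5)·R1: [0, 4/5, -4/5, -9/5, 1]
R3 ← R3 + (2/5)·R1: [0, -12/5, 2/5, 32/5, -2]
R4 ← R4 + (2/5)·R1: [0, -12/5, 32/5, 17/5, -5]
R5 ← R5 − (4/5)·R1: [0, -6/5, -9/5, 21/5, 0]
R6 ← R6 − (3/5)·R1: [0, 8/5, -38/5, -3/5, 5]
R3 ← R3 + (3)·R2: [0, 0, -2, 1, 1]
R4 ← R4 + (3)·R2: [0, 0, 4, -2, -2]
R5 ← R5 + (3/2)·R2: [0, 0, -3, 3/2, 3/2]
R6 ← R6 − (2)·R2: [0, 0, -6, 3, 3]
R4 ← R4 + (2)·R3: [0, 0, 0, 0, 0]
R5 ← R5 − (3/2)·R3: [0, 0, 0, 0, 0]
R6 ← R6 − (3)·R3: [0, 0, 0, 0, 0]
3 nonzero rows, so rank(B) = 3.
B has 5 columns; by rank–nullity, nullity = 5 − 3 = 2.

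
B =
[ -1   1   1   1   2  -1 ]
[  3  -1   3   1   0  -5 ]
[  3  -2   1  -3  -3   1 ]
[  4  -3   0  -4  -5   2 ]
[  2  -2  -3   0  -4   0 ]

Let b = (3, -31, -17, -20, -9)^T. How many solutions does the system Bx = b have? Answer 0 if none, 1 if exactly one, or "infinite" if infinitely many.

Row reduce the augmented matrix [B | b].
R2 ← R2 + (3)·R1: [0, 2, 6, 4, 6, -8, -22]
R3 ← R3 + (3)·R1: [0, 1, 4, 0, 3, -2, -8]
R4 ← R4 + (4)·R1: [0, 1, 4, 0, 3, -2, -8]
R5 ← R5 + (2)·R1: [0, 0, -1, 2, 0, -2, -3]
R3 ← R3 − (1/2)·R2: [0, 0, 1, -2, 0, 2, 3]
R4 ← R4 − (1/2)·R2: [0, 0, 1, -2, 0, 2, 3]
R4 ← R4 − R3: [0, 0, 0, 0, 0, 0, 0]
R5 ← R5 + R3: [0, 0, 0, 0, 0, 0, 0]
The echelon form has 3 nonzero rows, and every pivot lies in the first 6 columns, so rank(B) = rank([B|b]) = 3.
The system is consistent.
rank = 3 < 6 unknowns, so there are infinitely many solutions.

infinite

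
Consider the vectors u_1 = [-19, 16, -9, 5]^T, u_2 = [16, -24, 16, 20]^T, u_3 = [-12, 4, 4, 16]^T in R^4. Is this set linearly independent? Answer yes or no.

yes

Form the matrix with these vectors as rows and row reduce.
R2 ← R2 + (16/19)·R1: [0, -200/19, 160/19, 460/19]
R3 ← R3 − (12/19)·R1: [0, -116/19, 184/19, 244/19]
R3 ← R3 − (29/50)·R2: [0, 0, 24/5, -6/5]
3 nonzero rows, so the 3 vectors span a space of dimension 3.
Since 3 = 3, the vectors are linearly independent.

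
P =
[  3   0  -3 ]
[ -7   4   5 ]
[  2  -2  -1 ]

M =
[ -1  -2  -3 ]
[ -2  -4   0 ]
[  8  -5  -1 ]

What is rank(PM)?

First compute PM:
[[-27,   9,  -6],
 [ 39, -27,  16],
 [ -6,   9,  -5]]
Now row reduce the product.
R2 ← R2 + (13/9)·R1: [0, -14, 22/3]
R3 ← R3 − (2/9)·R1: [0, 7, -11/3]
R3 ← R3 + (1/2)·R2: [0, 0, 0]
2 nonzero rows, so rank(PM) = 2.

2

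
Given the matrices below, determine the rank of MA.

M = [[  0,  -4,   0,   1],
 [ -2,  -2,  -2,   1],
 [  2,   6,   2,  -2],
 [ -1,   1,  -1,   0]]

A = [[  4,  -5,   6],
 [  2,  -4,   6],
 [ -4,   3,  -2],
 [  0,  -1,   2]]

2

First compute MA:
[[ -8,  15, -22],
 [ -4,  11, -18],
 [ 12, -26,  40],
 [  2,  -2,   2]]
Now row reduce the product.
R2 ← R2 − (1/2)·R1: [0, 7/2, -7]
R3 ← R3 + (3/2)·R1: [0, -7/2, 7]
R4 ← R4 + (1/4)·R1: [0, 7/4, -7/2]
R3 ← R3 + R2: [0, 0, 0]
R4 ← R4 − (1/2)·R2: [0, 0, 0]
2 nonzero rows, so rank(MA) = 2.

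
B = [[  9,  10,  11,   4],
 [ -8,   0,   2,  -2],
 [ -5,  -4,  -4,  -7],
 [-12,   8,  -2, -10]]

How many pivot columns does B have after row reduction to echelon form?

4

Row reduce to echelon form.
R2 ← R2 + (8/9)·R1: [0, 80/9, 106/9, 14/9]
R3 ← R3 + (5/9)·R1: [0, 14/9, 19/9, -43/9]
R4 ← R4 + (4/3)·R1: [0, 64/3, 38/3, -14/3]
R3 ← R3 − (7/40)·R2: [0, 0, 1/20, -101/20]
R4 ← R4 − (12/5)·R2: [0, 0, -78/5, -42/5]
R4 ← R4 + (312)·R3: [0, 0, 0, -1584]
Echelon form has 4 nonzero rows, so rank(B) = 4.
Each nonzero row contributes one pivot column: 4 pivot columns.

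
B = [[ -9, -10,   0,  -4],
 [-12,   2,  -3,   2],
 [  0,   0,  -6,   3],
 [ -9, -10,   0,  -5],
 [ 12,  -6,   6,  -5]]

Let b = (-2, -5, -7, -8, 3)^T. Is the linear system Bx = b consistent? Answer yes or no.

Row reduce the augmented matrix [B | b].
R2 ← R2 − (4/3)·R1: [0, 46/3, -3, 22/3, -7/3]
R4 ← R4 − R1: [0, 0, 0, -1, -6]
R5 ← R5 + (4/3)·R1: [0, -58/3, 6, -31/3, 1/3]
R5 ← R5 + (29/23)·R2: [0, 0, 51/23, -25/23, -60/23]
R5 ← R5 + (17/46)·R3: [0, 0, 0, 1/46, -239/46]
R5 ← R5 + (1/46)·R4: [0, 0, 0, 0, -245/46]
The echelon form has 5 nonzero rows; the last pivot sits in the augmented column, so rank(B) = 4 but rank([B|b]) = 5.
Since the ranks differ, the system is inconsistent.

no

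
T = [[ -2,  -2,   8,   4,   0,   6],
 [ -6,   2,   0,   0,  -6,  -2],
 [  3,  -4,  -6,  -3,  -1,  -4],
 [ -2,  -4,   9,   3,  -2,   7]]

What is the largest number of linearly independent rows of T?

4

Row reduce to echelon form.
R2 ← R2 − (3)·R1: [0, 8, -24, -12, -6, -20]
R3 ← R3 + (3/2)·R1: [0, -7, 6, 3, -1, 5]
R4 ← R4 − R1: [0, -2, 1, -1, -2, 1]
R3 ← R3 + (7/8)·R2: [0, 0, -15, -15/2, -25/4, -25/2]
R4 ← R4 + (1/4)·R2: [0, 0, -5, -4, -7/2, -4]
R4 ← R4 − (1/3)·R3: [0, 0, 0, -3/2, -17/12, 1/6]
Echelon form has 4 nonzero rows, so rank(T) = 4.
The rank gives the maximum number of linearly independent rows: 4.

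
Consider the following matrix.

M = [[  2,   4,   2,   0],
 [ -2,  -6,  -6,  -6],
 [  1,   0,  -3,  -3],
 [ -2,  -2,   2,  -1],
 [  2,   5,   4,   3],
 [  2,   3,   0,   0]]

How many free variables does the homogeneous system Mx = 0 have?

1

Row reduce to echelon form.
R2 ← R2 + R1: [0, -2, -4, -6]
R3 ← R3 − (1/2)·R1: [0, -2, -4, -3]
R4 ← R4 + R1: [0, 2, 4, -1]
R5 ← R5 − R1: [0, 1, 2, 3]
R6 ← R6 − R1: [0, -1, -2, 0]
R3 ← R3 − R2: [0, 0, 0, 3]
R4 ← R4 + R2: [0, 0, 0, -7]
R5 ← R5 + (1/2)·R2: [0, 0, 0, 0]
R6 ← R6 − (1/2)·R2: [0, 0, 0, 3]
R4 ← R4 + (7/3)·R3: [0, 0, 0, 0]
R6 ← R6 − R3: [0, 0, 0, 0]
3 nonzero rows, so rank(M) = 3.
M has 4 columns; by rank–nullity, nullity = 4 − 3 = 1.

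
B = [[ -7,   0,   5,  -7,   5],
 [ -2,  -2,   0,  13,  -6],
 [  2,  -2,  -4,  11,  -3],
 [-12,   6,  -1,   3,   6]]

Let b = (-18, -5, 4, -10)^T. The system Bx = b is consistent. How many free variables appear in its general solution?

Row reduce the augmented matrix [B | b].
R2 ← R2 − (2/7)·R1: [0, -2, -10/7, 15, -52/7, 1/7]
R3 ← R3 + (2/7)·R1: [0, -2, -18/7, 9, -11/7, -8/7]
R4 ← R4 − (12/7)·R1: [0, 6, -67/7, 15, -18/7, 146/7]
R3 ← R3 − R2: [0, 0, -8/7, -6, 41/7, -9/7]
R4 ← R4 + (3)·R2: [0, 0, -97/7, 60, -174/7, 149/7]
R4 ← R4 − (97/8)·R3: [0, 0, 0, 531/4, -767/8, 295/8]
The echelon form has 4 nonzero rows, and every pivot lies in the first 5 columns, so rank(B) = rank([B|b]) = 4.
The system is consistent.
Free variables = (unknowns) − (rank) = 5 − 4 = 1.

1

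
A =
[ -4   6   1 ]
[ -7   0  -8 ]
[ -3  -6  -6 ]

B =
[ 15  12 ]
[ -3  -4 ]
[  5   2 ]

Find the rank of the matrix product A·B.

First compute AB:
[[-73, -70],
 [-145, -100],
 [-57, -24]]
Now row reduce the product.
R2 ← R2 − (145/73)·R1: [0, 2850/73]
R3 ← R3 − (57/73)·R1: [0, 2238/73]
R3 ← R3 − (373/475)·R2: [0, 0]
2 nonzero rows, so rank(AB) = 2.

2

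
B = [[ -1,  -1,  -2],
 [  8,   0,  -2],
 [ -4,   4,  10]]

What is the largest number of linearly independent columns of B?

Row reduce to echelon form.
R2 ← R2 + (8)·R1: [0, -8, -18]
R3 ← R3 − (4)·R1: [0, 8, 18]
R3 ← R3 + R2: [0, 0, 0]
Echelon form has 2 nonzero rows, so rank(B) = 2.
The rank gives the maximum number of linearly independent columns: 2.

2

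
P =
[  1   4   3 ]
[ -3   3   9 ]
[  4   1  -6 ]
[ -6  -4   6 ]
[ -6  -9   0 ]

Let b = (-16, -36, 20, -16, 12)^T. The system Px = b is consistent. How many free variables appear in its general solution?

Row reduce the augmented matrix [P | b].
R2 ← R2 + (3)·R1: [0, 15, 18, -84]
R3 ← R3 − (4)·R1: [0, -15, -18, 84]
R4 ← R4 + (6)·R1: [0, 20, 24, -112]
R5 ← R5 + (6)·R1: [0, 15, 18, -84]
R3 ← R3 + R2: [0, 0, 0, 0]
R4 ← R4 − (4/3)·R2: [0, 0, 0, 0]
R5 ← R5 − R2: [0, 0, 0, 0]
The echelon form has 2 nonzero rows, and every pivot lies in the first 3 columns, so rank(P) = rank([P|b]) = 2.
The system is consistent.
Free variables = (unknowns) − (rank) = 3 − 2 = 1.

1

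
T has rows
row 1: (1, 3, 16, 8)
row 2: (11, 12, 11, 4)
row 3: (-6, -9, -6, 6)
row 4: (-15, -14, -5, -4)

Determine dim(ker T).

1

Row reduce to echelon form.
R2 ← R2 − (11)·R1: [0, -21, -165, -84]
R3 ← R3 + (6)·R1: [0, 9, 90, 54]
R4 ← R4 + (15)·R1: [0, 31, 235, 116]
R3 ← R3 + (3/7)·R2: [0, 0, 135/7, 18]
R4 ← R4 + (31/21)·R2: [0, 0, -60/7, -8]
R4 ← R4 + (4/9)·R3: [0, 0, 0, 0]
3 nonzero rows, so rank(T) = 3.
T has 4 columns; by rank–nullity, nullity = 4 − 3 = 1.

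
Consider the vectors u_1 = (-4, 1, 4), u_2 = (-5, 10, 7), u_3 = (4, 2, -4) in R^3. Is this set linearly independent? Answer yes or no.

Form the matrix with these vectors as rows and row reduce.
R2 ← R2 − (5/4)·R1: [0, 35/4, 2]
R3 ← R3 + R1: [0, 3, 0]
R3 ← R3 − (12/35)·R2: [0, 0, -24/35]
3 nonzero rows, so the 3 vectors span a space of dimension 3.
Since 3 = 3, the vectors are linearly independent.

yes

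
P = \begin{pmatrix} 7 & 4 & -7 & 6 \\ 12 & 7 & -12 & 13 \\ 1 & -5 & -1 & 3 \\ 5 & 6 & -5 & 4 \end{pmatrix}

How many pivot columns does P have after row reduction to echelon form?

3

Row reduce to echelon form.
R2 ← R2 − (12/7)·R1: [0, 1/7, 0, 19/7]
R3 ← R3 − (1/7)·R1: [0, -39/7, 0, 15/7]
R4 ← R4 − (5/7)·R1: [0, 22/7, 0, -2/7]
R3 ← R3 + (39)·R2: [0, 0, 0, 108]
R4 ← R4 − (22)·R2: [0, 0, 0, -60]
R4 ← R4 + (5/9)·R3: [0, 0, 0, 0]
Echelon form has 3 nonzero rows, so rank(P) = 3.
Each nonzero row contributes one pivot column: 3 pivot columns.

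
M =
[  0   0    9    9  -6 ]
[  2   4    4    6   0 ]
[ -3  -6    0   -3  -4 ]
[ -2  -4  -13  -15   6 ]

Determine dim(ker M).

3

Row reduce to echelon form.
Swap R1 ↔ R2
R3 ← R3 + (3/2)·R1: [0, 0, 6, 6, -4]
R4 ← R4 + R1: [0, 0, -9, -9, 6]
R3 ← R3 − (2/3)·R2: [0, 0, 0, 0, 0]
R4 ← R4 + R2: [0, 0, 0, 0, 0]
2 nonzero rows, so rank(M) = 2.
M has 5 columns; by rank–nullity, nullity = 5 − 2 = 3.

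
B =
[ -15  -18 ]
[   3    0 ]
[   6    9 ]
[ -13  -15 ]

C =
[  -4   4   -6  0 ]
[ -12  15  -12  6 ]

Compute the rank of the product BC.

First compute BC:
[[276, -330, 306, -108],
 [-12,  12, -18,   0],
 [-132, 159, -144,  54],
 [232, -277, 258, -90]]
Now row reduce the product.
R2 ← R2 + (1/23)·R1: [0, -54/23, -108/23, -108/23]
R3 ← R3 + (11/23)·R1: [0, 27/23, 54/23, 54/23]
R4 ← R4 − (58/69)·R1: [0, 9/23, 18/23, 18/23]
R3 ← R3 + (1/2)·R2: [0, 0, 0, 0]
R4 ← R4 + (1/6)·R2: [0, 0, 0, 0]
2 nonzero rows, so rank(BC) = 2.

2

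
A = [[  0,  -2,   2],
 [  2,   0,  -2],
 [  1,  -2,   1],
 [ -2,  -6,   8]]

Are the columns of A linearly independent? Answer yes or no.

no

Row reduce A to echelon form.
Swap R1 ↔ R2
R3 ← R3 − (1/2)·R1: [0, -2, 2]
R4 ← R4 + R1: [0, -6, 6]
R3 ← R3 − R2: [0, 0, 0]
R4 ← R4 − (3)·R2: [0, 0, 0]
2 pivots among 3 columns.
Only 2 < 3 pivot columns, so the columns are linearly dependent.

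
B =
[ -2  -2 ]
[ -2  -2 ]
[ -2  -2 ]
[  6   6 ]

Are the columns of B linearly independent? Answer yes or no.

no

Row reduce B to echelon form.
R2 ← R2 − R1: [0, 0]
R3 ← R3 − R1: [0, 0]
R4 ← R4 + (3)·R1: [0, 0]
1 pivot among 2 columns.
Only 1 < 2 pivot columns, so the columns are linearly dependent.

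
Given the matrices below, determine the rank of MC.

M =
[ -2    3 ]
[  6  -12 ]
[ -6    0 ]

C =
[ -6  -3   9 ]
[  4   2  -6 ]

1

First compute MC:
[[ 24,  12, -36],
 [-84, -42, 126],
 [ 36,  18, -54]]
Now row reduce the product.
R2 ← R2 + (7/2)·R1: [0, 0, 0]
R3 ← R3 − (3/2)·R1: [0, 0, 0]
1 nonzero row, so rank(MC) = 1.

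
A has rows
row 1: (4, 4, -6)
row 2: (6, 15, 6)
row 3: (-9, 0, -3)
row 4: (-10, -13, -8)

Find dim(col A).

3

Row reduce to echelon form.
R2 ← R2 − (3/2)·R1: [0, 9, 15]
R3 ← R3 + (9/4)·R1: [0, 9, -33/2]
R4 ← R4 + (5/2)·R1: [0, -3, -23]
R3 ← R3 − R2: [0, 0, -63/2]
R4 ← R4 + (1/3)·R2: [0, 0, -18]
R4 ← R4 − (4/7)·R3: [0, 0, 0]
Echelon form has 3 nonzero rows, so rank(A) = 3.
The column space has dimension equal to the rank: 3.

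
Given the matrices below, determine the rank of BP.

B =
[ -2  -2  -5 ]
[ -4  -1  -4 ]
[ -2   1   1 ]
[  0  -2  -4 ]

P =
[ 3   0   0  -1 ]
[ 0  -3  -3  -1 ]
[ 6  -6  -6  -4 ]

2

First compute BP:
[[-36,  36,  36,  24],
 [-36,  27,  27,  21],
 [  0,  -9,  -9,  -3],
 [-24,  30,  30,  18]]
Now row reduce the product.
R2 ← R2 − R1: [0, -9, -9, -3]
R4 ← R4 − (2/3)·R1: [0, 6, 6, 2]
R3 ← R3 − R2: [0, 0, 0, 0]
R4 ← R4 + (2/3)·R2: [0, 0, 0, 0]
2 nonzero rows, so rank(BP) = 2.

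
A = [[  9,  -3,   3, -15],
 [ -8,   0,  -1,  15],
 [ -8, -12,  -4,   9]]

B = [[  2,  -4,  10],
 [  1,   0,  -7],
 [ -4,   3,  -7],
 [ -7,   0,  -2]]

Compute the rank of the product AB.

First compute AB:
[[108, -27, 120],
 [-117,  29, -103],
 [-75,  20,  14]]
Now row reduce the product.
R2 ← R2 + (13/12)·R1: [0, -1/4, 27]
R3 ← R3 + (25/36)·R1: [0, 5/4, 292/3]
R3 ← R3 + (5)·R2: [0, 0, 697/3]
3 nonzero rows, so rank(AB) = 3.

3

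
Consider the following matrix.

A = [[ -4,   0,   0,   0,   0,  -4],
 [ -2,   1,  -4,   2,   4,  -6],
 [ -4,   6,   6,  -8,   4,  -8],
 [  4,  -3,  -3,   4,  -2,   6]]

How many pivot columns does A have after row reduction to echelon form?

3

Row reduce to echelon form.
R2 ← R2 − (1/2)·R1: [0, 1, -4, 2, 4, -4]
R3 ← R3 − R1: [0, 6, 6, -8, 4, -4]
R4 ← R4 + R1: [0, -3, -3, 4, -2, 2]
R3 ← R3 − (6)·R2: [0, 0, 30, -20, -20, 20]
R4 ← R4 + (3)·R2: [0, 0, -15, 10, 10, -10]
R4 ← R4 + (1/2)·R3: [0, 0, 0, 0, 0, 0]
Echelon form has 3 nonzero rows, so rank(A) = 3.
Each nonzero row contributes one pivot column: 3 pivot columns.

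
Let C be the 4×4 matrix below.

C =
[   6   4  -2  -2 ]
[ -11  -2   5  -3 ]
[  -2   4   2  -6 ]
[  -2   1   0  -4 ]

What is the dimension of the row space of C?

Row reduce to echelon form.
R2 ← R2 + (11/6)·R1: [0, 16/3, 4/3, -20/3]
R3 ← R3 + (1/3)·R1: [0, 16/3, 4/3, -20/3]
R4 ← R4 + (1/3)·R1: [0, 7/3, -2/3, -14/3]
R3 ← R3 − R2: [0, 0, 0, 0]
R4 ← R4 − (7/16)·R2: [0, 0, -5/4, -7/4]
Swap R3 ↔ R4
Echelon form has 3 nonzero rows, so rank(C) = 3.
The row space has dimension equal to the rank: 3.

3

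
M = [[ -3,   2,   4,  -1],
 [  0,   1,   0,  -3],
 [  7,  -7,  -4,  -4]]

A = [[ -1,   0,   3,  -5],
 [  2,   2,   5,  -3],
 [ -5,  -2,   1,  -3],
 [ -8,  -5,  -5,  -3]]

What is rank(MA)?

3

First compute MA:
[[ -5,   1,  10,   0],
 [ 26,  17,  20,   6],
 [ 31,  14,   2,  10]]
Now row reduce the product.
R2 ← R2 + (26/5)·R1: [0, 111/5, 72, 6]
R3 ← R3 + (31/5)·R1: [0, 101/5, 64, 10]
R3 ← R3 − (101/111)·R2: [0, 0, -56/37, 168/37]
3 nonzero rows, so rank(MA) = 3.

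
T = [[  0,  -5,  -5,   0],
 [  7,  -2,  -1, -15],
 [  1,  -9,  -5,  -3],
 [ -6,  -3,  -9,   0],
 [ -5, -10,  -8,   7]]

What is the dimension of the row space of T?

Row reduce to echelon form.
Swap R1 ↔ R2
R3 ← R3 − (1/7)·R1: [0, -61/7, -34/7, -6/7]
R4 ← R4 + (6/7)·R1: [0, -33/7, -69/7, -90/7]
R5 ← R5 + (5/7)·R1: [0, -80/7, -61/7, -26/7]
R3 ← R3 − (61/35)·R2: [0, 0, 27/7, -6/7]
R4 ← R4 − (33/35)·R2: [0, 0, -36/7, -90/7]
R5 ← R5 − (16/7)·R2: [0, 0, 19/7, -26/7]
R4 ← R4 + (4/3)·R3: [0, 0, 0, -14]
R5 ← R5 − (19/27)·R3: [0, 0, 0, -28/9]
R5 ← R5 − (2/9)·R4: [0, 0, 0, 0]
Echelon form has 4 nonzero rows, so rank(T) = 4.
The row space has dimension equal to the rank: 4.

4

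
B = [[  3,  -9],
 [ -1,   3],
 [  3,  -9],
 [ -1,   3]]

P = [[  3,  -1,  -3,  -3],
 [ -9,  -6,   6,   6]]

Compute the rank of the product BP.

First compute BP:
[[ 90,  51, -63, -63],
 [-30, -17,  21,  21],
 [ 90,  51, -63, -63],
 [-30, -17,  21,  21]]
Now row reduce the product.
R2 ← R2 + (1/3)·R1: [0, 0, 0, 0]
R3 ← R3 − R1: [0, 0, 0, 0]
R4 ← R4 + (1/3)·R1: [0, 0, 0, 0]
1 nonzero row, so rank(BP) = 1.

1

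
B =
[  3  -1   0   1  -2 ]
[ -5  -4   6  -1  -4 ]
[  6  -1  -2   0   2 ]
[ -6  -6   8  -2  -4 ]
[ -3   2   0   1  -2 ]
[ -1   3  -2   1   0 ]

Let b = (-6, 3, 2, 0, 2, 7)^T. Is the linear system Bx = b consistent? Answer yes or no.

Row reduce the augmented matrix [B | b].
R2 ← R2 + (5/3)·R1: [0, -17/3, 6, 2/3, -22/3, -7]
R3 ← R3 − (2)·R1: [0, 1, -2, -2, 6, 14]
R4 ← R4 + (2)·R1: [0, -8, 8, 0, -8, -12]
R5 ← R5 + R1: [0, 1, 0, 2, -4, -4]
R6 ← R6 + (1/3)·R1: [0, 8/3, -2, 4/3, -2/3, 5]
R3 ← R3 + (3/17)·R2: [0, 0, -16/17, -32/17, 80/17, 217/17]
R4 ← R4 − (24/17)·R2: [0, 0, -8/17, -16/17, 40/17, -36/17]
R5 ← R5 + (3/17)·R2: [0, 0, 18/17, 36/17, -90/17, -89/17]
R6 ← R6 + (8/17)·R2: [0, 0, 14/17, 28/17, -70/17, 29/17]
R4 ← R4 − (1/2)·R3: [0, 0, 0, 0, 0, -17/2]
R5 ← R5 + (9/8)·R3: [0, 0, 0, 0, 0, 73/8]
R6 ← R6 + (7/8)·R3: [0, 0, 0, 0, 0, 103/8]
R5 ← R5 + (73/68)·R4: [0, 0, 0, 0, 0, 0]
R6 ← R6 + (103/68)·R4: [0, 0, 0, 0, 0, 0]
The echelon form has 4 nonzero rows; the last pivot sits in the augmented column, so rank(B) = 3 but rank([B|b]) = 4.
Since the ranks differ, the system is inconsistent.

no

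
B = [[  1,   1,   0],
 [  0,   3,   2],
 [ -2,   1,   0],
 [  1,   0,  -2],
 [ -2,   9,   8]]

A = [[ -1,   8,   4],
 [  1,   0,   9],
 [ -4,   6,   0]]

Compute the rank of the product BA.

3

First compute BA:
[[  0,   8,  13],
 [ -5,  12,  27],
 [  3, -16,   1],
 [  7,  -4,   4],
 [-21,  32,  73]]
Now row reduce the product.
Swap R1 ↔ R2
R3 ← R3 + (3/5)·R1: [0, -44/5, 86/5]
R4 ← R4 + (7/5)·R1: [0, 64/5, 209/5]
R5 ← R5 − (21/5)·R1: [0, -92/5, -202/5]
R3 ← R3 + (11/10)·R2: [0, 0, 63/2]
R4 ← R4 − (8/5)·R2: [0, 0, 21]
R5 ← R5 + (23/10)·R2: [0, 0, -21/2]
R4 ← R4 − (2/3)·R3: [0, 0, 0]
R5 ← R5 + (1/3)·R3: [0, 0, 0]
3 nonzero rows, so rank(BA) = 3.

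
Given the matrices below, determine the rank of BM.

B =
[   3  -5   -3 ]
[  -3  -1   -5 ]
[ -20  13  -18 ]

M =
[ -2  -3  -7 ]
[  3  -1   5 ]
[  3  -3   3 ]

2

First compute BM:
[[-30,   5, -55],
 [-12,  25,   1],
 [ 25, 101, 151]]
Now row reduce the product.
R2 ← R2 − (2/5)·R1: [0, 23, 23]
R3 ← R3 + (5/6)·R1: [0, 631/6, 631/6]
R3 ← R3 − (631/138)·R2: [0, 0, 0]
2 nonzero rows, so rank(BM) = 2.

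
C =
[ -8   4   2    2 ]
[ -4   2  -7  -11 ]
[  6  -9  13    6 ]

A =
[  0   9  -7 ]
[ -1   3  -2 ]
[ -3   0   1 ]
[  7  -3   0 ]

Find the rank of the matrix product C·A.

2

First compute CA:
[[  4, -66,  50],
 [-58,   3,  17],
 [ 12,   9, -11]]
Now row reduce the product.
R2 ← R2 + (29/2)·R1: [0, -954, 742]
R3 ← R3 − (3)·R1: [0, 207, -161]
R3 ← R3 + (23/106)·R2: [0, 0, 0]
2 nonzero rows, so rank(CA) = 2.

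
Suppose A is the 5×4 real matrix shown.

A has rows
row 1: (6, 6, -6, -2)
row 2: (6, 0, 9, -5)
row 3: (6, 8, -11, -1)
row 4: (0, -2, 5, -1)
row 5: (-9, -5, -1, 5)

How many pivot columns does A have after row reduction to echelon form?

Row reduce to echelon form.
R2 ← R2 − R1: [0, -6, 15, -3]
R3 ← R3 − R1: [0, 2, -5, 1]
R5 ← R5 + (3/2)·R1: [0, 4, -10, 2]
R3 ← R3 + (1/3)·R2: [0, 0, 0, 0]
R4 ← R4 − (1/3)·R2: [0, 0, 0, 0]
R5 ← R5 + (2/3)·R2: [0, 0, 0, 0]
Echelon form has 2 nonzero rows, so rank(A) = 2.
Each nonzero row contributes one pivot column: 2 pivot columns.

2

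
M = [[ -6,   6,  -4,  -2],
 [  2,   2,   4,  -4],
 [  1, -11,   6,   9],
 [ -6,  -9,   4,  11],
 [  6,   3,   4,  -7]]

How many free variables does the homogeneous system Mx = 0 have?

Row reduce to echelon form.
R2 ← R2 + (1/3)·R1: [0, 4, 8/3, -14/3]
R3 ← R3 + (1/6)·R1: [0, -10, 16/3, 26/3]
R4 ← R4 − R1: [0, -15, 8, 13]
R5 ← R5 + R1: [0, 9, 0, -9]
R3 ← R3 + (5/2)·R2: [0, 0, 12, -3]
R4 ← R4 + (15/4)·R2: [0, 0, 18, -9/2]
R5 ← R5 − (9/4)·R2: [0, 0, -6, 3/2]
R4 ← R4 − (3/2)·R3: [0, 0, 0, 0]
R5 ← R5 + (1/2)·R3: [0, 0, 0, 0]
3 nonzero rows, so rank(M) = 3.
M has 4 columns; by rank–nullity, nullity = 4 − 3 = 1.

1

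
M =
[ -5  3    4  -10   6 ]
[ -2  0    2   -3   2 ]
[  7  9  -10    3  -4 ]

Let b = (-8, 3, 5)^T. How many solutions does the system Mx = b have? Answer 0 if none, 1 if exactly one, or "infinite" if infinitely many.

Row reduce the augmented matrix [M | b].
R2 ← R2 − (2/5)·R1: [0, -6/5, 2/5, 1, -2/5, 31/5]
R3 ← R3 + (7/5)·R1: [0, 66/5, -22/5, -11, 22/5, -31/5]
R3 ← R3 + (11)·R2: [0, 0, 0, 0, 0, 62]
The echelon form has 3 nonzero rows; the last pivot sits in the augmented column, so rank(M) = 2 but rank([M|b]) = 3.
Since the ranks differ, the system is inconsistent.
It has no solutions.

0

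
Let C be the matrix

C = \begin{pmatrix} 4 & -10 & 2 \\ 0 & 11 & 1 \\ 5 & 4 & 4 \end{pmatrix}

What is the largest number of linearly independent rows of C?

2

Row reduce to echelon form.
R3 ← R3 − (5/4)·R1: [0, 33/2, 3/2]
R3 ← R3 − (3/2)·R2: [0, 0, 0]
Echelon form has 2 nonzero rows, so rank(C) = 2.
The rank gives the maximum number of linearly independent rows: 2.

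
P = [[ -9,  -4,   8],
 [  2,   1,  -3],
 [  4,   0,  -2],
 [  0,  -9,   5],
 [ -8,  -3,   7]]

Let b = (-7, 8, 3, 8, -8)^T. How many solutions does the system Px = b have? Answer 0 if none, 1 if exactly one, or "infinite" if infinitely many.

Row reduce the augmented matrix [P | b].
R2 ← R2 + (2/9)·R1: [0, 1/9, -11/9, 58/9]
R3 ← R3 + (4/9)·R1: [0, -16/9, 14/9, -1/9]
R5 ← R5 − (8/9)·R1: [0, 5/9, -1/9, -16/9]
R3 ← R3 + (16)·R2: [0, 0, -18, 103]
R4 ← R4 + (81)·R2: [0, 0, -94, 530]
R5 ← R5 − (5)·R2: [0, 0, 6, -34]
R4 ← R4 − (47/9)·R3: [0, 0, 0, -71/9]
R5 ← R5 + (1/3)·R3: [0, 0, 0, 1/3]
R5 ← R5 + (3/71)·R4: [0, 0, 0, 0]
The echelon form has 4 nonzero rows; the last pivot sits in the augmented column, so rank(P) = 3 but rank([P|b]) = 4.
Since the ranks differ, the system is inconsistent.
It has no solutions.

0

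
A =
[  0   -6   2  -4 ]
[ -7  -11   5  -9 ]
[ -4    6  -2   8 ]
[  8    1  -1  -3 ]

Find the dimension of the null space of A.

1

Row reduce to echelon form.
Swap R1 ↔ R2
R3 ← R3 − (4/7)·R1: [0, 86/7, -34/7, 92/7]
R4 ← R4 + (8/7)·R1: [0, -81/7, 33/7, -93/7]
R3 ← R3 + (43/21)·R2: [0, 0, -16/21, 104/21]
R4 ← R4 − (27/14)·R2: [0, 0, 6/7, -39/7]
R4 ← R4 + (9/8)·R3: [0, 0, 0, 0]
3 nonzero rows, so rank(A) = 3.
A has 4 columns; by rank–nullity, nullity = 4 − 3 = 1.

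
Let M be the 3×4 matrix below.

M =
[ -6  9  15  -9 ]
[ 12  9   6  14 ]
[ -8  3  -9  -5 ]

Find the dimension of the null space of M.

1

Row reduce to echelon form.
R2 ← R2 + (2)·R1: [0, 27, 36, -4]
R3 ← R3 − (4/3)·R1: [0, -9, -29, 7]
R3 ← R3 + (1/3)·R2: [0, 0, -17, 17/3]
3 nonzero rows, so rank(M) = 3.
M has 4 columns; by rank–nullity, nullity = 4 − 3 = 1.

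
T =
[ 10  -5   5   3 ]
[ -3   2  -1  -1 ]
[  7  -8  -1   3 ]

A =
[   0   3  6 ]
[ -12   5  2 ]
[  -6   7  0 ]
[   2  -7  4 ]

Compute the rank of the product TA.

First compute TA:
[[ 36,  19,  62],
 [-20,   1, -18],
 [108, -47,  38]]
Now row reduce the product.
R2 ← R2 + (5/9)·R1: [0, 104/9, 148/9]
R3 ← R3 − (3)·R1: [0, -104, -148]
R3 ← R3 + (9)·R2: [0, 0, 0]
2 nonzero rows, so rank(TA) = 2.

2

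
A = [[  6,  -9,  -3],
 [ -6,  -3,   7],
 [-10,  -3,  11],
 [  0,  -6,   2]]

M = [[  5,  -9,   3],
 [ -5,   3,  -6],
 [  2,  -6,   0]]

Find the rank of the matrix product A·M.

2

First compute AM:
[[ 69, -63,  72],
 [ -1,   3,   0],
 [-13,  15, -12],
 [ 34, -30,  36]]
Now row reduce the product.
R2 ← R2 + (1/69)·R1: [0, 48/23, 24/23]
R3 ← R3 + (13/69)·R1: [0, 72/23, 36/23]
R4 ← R4 − (34/69)·R1: [0, 24/23, 12/23]
R3 ← R3 − (3/2)·R2: [0, 0, 0]
R4 ← R4 − (1/2)·R2: [0, 0, 0]
2 nonzero rows, so rank(AM) = 2.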